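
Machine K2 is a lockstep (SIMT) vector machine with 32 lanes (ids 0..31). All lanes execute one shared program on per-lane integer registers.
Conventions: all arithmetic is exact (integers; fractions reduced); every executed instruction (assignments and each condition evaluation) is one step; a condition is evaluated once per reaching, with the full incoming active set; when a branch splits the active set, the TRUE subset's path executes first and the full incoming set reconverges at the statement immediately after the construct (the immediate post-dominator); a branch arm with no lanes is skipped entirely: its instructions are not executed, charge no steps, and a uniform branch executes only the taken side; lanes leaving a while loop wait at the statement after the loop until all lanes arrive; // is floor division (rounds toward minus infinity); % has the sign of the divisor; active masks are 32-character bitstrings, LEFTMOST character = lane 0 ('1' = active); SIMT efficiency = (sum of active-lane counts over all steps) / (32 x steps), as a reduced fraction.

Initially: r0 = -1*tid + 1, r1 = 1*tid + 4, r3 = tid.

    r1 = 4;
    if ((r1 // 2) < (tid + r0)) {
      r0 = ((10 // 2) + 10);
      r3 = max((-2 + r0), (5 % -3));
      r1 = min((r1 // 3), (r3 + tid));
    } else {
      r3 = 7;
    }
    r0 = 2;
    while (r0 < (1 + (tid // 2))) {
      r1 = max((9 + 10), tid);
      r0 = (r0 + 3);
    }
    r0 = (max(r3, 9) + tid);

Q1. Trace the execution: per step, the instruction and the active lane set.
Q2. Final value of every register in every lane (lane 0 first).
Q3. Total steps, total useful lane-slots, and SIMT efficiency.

step 0: r1 <- 4                      11111111111111111111111111111111
step 1: eval ((r1 // 2) < (tid + r0)) 11111111111111111111111111111111
step 2: r3 <- 7                      11111111111111111111111111111111
step 3: r0 <- 2                      11111111111111111111111111111111
step 4: eval (r0 < (1 + (tid // 2))) 11111111111111111111111111111111
step 5: r1 <- max((9 + 10), tid)     00001111111111111111111111111111
step 6: r0 <- (r0 + 3)               00001111111111111111111111111111
step 7: eval (r0 < (1 + (tid // 2))) 00001111111111111111111111111111
step 8: r1 <- max((9 + 10), tid)     00000000001111111111111111111111
step 9: r0 <- (r0 + 3)               00000000001111111111111111111111
step 10: eval (r0 < (1 + (tid // 2))) 00000000001111111111111111111111
step 11: r1 <- max((9 + 10), tid)     00000000000000001111111111111111
step 12: r0 <- (r0 + 3)               00000000000000001111111111111111
step 13: eval (r0 < (1 + (tid // 2))) 00000000000000001111111111111111
step 14: r1 <- max((9 + 10), tid)     00000000000000000000001111111111
step 15: r0 <- (r0 + 3)               00000000000000000000001111111111
step 16: eval (r0 < (1 + (tid // 2))) 00000000000000000000001111111111
step 17: r1 <- max((9 + 10), tid)     00000000000000000000000000001111
step 18: r0 <- (r0 + 3)               00000000000000000000000000001111
step 19: eval (r0 < (1 + (tid // 2))) 00000000000000000000000000001111
step 20: r0 <- (max(r3, 9) + tid)     11111111111111111111111111111111

Answer: 21 steps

r0: 9,10,11,12,13,14,15,16,17,18,19,20,21,22,23,24,25,26,27,28,29,30,31,32,33,34,35,36,37,38,39,40
r1: 4,4,4,4,19,19,19,19,19,19,19,19,19,19,19,19,19,19,19,19,20,21,22,23,24,25,26,27,28,29,30,31
r3: 7,7,7,7,7,7,7,7,7,7,7,7,7,7,7,7,7,7,7,7,7,7,7,7,7,7,7,7,7,7,7,7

steps = 21; useful = 432; efficiency = 432/672 = 9/14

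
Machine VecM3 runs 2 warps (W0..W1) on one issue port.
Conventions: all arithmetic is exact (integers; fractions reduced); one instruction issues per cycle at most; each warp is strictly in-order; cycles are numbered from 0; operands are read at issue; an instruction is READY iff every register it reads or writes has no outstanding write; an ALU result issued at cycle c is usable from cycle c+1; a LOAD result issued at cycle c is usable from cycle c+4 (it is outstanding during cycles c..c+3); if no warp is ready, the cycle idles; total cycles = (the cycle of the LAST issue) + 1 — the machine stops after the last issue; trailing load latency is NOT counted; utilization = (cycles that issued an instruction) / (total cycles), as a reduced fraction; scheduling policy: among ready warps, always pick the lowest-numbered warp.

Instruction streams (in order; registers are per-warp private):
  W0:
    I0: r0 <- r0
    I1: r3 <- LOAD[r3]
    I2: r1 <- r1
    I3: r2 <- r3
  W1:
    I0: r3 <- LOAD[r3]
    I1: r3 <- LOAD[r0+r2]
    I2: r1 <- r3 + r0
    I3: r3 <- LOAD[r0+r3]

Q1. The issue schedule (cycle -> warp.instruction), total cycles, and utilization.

cycle 0: W0.I0
cycle 1: W0.I1
cycle 2: W0.I2
cycle 3: W1.I0
cycle 4: idle
cycle 5: W0.I3
cycle 6: idle
cycle 7: W1.I1
cycle 8: idle
cycle 9: idle
cycle 10: idle
cycle 11: W1.I2
cycle 12: W1.I3

Answer: 13 cycles, utilization 8/13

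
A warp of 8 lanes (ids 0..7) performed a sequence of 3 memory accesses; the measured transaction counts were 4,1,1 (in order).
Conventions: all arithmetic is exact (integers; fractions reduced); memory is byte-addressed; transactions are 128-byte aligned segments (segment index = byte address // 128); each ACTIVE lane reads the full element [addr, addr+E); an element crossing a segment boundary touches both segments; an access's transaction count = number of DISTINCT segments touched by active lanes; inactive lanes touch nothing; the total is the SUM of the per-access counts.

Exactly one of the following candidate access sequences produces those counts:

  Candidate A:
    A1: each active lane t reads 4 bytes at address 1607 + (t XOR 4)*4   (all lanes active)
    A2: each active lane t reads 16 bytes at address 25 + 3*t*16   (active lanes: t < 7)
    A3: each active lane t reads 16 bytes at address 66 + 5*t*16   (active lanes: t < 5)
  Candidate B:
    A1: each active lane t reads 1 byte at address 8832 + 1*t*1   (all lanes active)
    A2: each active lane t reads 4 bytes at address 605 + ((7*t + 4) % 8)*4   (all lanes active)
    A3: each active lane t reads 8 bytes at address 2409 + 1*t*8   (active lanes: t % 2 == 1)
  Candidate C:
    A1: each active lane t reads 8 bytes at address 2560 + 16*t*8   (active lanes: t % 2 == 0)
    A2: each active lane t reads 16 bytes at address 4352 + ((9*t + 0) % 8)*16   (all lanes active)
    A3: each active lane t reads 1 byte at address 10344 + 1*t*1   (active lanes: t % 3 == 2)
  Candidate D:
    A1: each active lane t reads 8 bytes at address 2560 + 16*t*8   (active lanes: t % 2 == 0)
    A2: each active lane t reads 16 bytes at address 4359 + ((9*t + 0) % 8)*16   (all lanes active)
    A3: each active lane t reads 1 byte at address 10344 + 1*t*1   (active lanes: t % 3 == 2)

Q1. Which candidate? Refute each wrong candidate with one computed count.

A: A1 gives 1 transaction, not 4
B: A1 gives 1 transaction, not 4
D: A2 gives 2 transactions, not 1
C: all counts match (4,1,1)

Answer: C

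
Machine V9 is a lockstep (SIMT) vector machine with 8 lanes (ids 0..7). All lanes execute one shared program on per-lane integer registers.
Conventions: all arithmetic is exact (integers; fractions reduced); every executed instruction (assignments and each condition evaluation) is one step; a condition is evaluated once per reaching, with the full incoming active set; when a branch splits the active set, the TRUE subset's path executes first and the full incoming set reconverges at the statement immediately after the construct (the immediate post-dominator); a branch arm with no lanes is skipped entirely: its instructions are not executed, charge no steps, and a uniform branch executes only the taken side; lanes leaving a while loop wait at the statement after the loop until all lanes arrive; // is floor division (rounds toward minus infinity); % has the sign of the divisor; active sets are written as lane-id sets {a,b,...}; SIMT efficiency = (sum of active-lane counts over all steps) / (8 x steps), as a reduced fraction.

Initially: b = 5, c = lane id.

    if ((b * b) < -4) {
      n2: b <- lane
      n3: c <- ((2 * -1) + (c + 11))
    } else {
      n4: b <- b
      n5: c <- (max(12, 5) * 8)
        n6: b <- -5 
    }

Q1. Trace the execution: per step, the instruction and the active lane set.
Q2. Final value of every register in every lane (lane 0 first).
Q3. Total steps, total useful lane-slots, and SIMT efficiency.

step 0: eval ((b * b) < -4)          {0,1,2,3,4,5,6,7}
step 1: b <- b                       {0,1,2,3,4,5,6,7}
step 2: c <- (max(12, 5) * 8)        {0,1,2,3,4,5,6,7}
step 3: b <- -5                      {0,1,2,3,4,5,6,7}

Answer: 4 steps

b: -5,-5,-5,-5,-5,-5,-5,-5
c: 96,96,96,96,96,96,96,96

steps = 4; useful = 32; efficiency = 32/32 = 1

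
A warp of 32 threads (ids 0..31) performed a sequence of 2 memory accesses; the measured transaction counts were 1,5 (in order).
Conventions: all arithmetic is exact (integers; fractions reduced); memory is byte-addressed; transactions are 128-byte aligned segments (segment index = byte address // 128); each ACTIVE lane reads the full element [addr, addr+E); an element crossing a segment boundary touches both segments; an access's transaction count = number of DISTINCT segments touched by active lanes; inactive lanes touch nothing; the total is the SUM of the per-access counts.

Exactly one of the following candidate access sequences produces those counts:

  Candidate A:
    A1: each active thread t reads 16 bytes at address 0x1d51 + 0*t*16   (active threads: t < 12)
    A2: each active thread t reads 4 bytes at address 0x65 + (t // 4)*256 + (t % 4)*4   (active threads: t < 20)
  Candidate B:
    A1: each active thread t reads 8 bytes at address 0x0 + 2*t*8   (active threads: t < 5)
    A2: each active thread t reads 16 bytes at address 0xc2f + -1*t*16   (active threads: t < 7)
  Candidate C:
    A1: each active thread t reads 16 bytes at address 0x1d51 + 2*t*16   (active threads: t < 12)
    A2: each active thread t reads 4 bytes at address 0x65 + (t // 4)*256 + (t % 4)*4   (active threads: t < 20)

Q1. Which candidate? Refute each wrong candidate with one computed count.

B: A2 gives 2 transactions, not 5
C: A1 gives 4 transactions, not 1
A: all counts match (1,5)

Answer: A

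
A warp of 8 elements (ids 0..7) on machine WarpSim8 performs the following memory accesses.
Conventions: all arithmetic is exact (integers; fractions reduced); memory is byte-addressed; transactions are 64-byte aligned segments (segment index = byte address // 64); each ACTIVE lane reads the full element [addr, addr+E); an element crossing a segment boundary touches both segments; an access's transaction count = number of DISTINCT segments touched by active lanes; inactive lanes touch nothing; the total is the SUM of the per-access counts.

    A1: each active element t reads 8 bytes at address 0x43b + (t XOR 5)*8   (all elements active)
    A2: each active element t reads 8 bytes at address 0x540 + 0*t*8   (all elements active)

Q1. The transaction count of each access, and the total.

A1: 2 transactions
A2: 1 transaction

Answer: 2,1; total 3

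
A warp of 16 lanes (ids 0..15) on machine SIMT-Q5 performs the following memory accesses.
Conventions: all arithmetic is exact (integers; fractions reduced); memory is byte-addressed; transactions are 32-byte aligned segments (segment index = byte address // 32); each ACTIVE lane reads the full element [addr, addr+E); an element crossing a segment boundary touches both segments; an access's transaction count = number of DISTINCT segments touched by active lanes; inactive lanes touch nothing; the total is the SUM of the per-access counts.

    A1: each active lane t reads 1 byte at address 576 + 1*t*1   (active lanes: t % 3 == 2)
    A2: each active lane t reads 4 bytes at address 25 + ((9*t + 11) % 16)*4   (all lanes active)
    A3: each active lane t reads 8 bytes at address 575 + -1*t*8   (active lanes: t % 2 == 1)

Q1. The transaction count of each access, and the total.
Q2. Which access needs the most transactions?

A1: 1 transaction
A2: 3 transactions
A3: 4 transactions

Answer: 1,3,4; total 8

Answer: A3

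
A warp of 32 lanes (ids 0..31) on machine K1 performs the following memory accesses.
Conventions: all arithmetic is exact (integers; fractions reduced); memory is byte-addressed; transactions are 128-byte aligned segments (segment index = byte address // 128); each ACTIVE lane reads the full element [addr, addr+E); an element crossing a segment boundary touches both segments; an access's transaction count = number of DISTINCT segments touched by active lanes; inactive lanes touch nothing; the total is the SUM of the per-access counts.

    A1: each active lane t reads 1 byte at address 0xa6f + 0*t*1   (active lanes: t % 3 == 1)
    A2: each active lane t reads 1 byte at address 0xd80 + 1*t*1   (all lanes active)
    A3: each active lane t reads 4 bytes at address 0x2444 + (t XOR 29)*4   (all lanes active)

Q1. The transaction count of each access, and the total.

A1: 1 transaction
A2: 1 transaction
A3: 2 transactions

Answer: 1,1,2; total 4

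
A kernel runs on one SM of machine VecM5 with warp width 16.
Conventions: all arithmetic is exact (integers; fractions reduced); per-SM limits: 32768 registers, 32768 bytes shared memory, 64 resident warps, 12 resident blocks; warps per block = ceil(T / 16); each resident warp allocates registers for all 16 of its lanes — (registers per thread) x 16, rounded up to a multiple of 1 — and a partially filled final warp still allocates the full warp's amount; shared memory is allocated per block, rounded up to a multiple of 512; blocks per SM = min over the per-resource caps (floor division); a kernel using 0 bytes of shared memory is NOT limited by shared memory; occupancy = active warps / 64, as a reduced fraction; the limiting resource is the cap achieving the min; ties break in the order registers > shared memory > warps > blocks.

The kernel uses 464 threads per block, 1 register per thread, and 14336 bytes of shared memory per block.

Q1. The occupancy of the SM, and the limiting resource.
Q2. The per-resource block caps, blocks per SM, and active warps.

Answer: occupancy 29/32, limited by shared memory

registers: 70 blocks
shared memory: 2 blocks
warps: 2 blocks
blocks: 12 blocks

Answer: 2 blocks, 58 active warps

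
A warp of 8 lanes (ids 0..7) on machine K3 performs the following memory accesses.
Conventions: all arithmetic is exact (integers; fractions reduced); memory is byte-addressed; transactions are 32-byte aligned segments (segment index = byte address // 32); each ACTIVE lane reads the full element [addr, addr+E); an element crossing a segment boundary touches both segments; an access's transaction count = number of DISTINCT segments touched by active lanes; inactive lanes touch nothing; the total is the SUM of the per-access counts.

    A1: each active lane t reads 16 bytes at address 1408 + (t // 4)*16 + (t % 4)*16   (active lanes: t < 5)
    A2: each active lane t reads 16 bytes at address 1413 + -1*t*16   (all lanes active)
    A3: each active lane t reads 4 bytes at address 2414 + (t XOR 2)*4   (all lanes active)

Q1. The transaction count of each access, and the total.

A1: 2 transactions
A2: 5 transactions
A3: 2 transactions

Answer: 2,5,2; total 9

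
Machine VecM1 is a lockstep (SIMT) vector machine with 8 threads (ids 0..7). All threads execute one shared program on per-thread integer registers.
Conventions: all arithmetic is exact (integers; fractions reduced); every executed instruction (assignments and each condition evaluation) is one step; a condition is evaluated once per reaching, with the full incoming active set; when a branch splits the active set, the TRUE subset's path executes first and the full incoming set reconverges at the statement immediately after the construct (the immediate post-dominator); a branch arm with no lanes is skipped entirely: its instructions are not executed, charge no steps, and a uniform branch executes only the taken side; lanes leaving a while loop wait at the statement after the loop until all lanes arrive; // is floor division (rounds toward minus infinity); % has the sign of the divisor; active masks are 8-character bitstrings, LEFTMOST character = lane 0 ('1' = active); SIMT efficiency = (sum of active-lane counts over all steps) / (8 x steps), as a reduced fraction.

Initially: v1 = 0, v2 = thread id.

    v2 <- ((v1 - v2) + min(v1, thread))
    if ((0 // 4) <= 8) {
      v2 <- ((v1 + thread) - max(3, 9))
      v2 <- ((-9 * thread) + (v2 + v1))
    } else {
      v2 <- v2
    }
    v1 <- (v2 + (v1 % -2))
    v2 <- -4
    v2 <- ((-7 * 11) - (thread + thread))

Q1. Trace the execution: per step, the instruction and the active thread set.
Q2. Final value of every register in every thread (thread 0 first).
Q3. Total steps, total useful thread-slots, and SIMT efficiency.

step 0: v2 <- ((v1 - v2) + min(v1, thread)) 11111111
step 1: eval ((0 // 4) <= 8)         11111111
step 2: v2 <- ((v1 + thread) - max(3, 9)) 11111111
step 3: v2 <- ((-9 * thread) + (v2 + v1)) 11111111
step 4: v1 <- (v2 + (v1 % -2))       11111111
step 5: v2 <- -4                     11111111
step 6: v2 <- ((-7 * 11) - (thread + thread)) 11111111

Answer: 7 steps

v1: -9,-17,-25,-33,-41,-49,-57,-65
v2: -77,-79,-81,-83,-85,-87,-89,-91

steps = 7; useful = 56; efficiency = 56/56 = 1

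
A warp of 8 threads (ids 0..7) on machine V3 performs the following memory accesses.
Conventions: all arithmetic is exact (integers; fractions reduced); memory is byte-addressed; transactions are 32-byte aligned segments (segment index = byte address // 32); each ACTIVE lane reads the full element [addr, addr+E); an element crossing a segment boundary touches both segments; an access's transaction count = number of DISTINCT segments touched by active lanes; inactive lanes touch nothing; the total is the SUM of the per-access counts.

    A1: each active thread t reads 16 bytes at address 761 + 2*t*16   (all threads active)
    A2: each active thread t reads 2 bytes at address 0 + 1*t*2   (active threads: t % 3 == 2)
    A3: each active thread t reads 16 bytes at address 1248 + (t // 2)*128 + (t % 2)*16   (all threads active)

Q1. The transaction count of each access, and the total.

A1: 9 transactions
A2: 1 transaction
A3: 4 transactions

Answer: 9,1,4; total 14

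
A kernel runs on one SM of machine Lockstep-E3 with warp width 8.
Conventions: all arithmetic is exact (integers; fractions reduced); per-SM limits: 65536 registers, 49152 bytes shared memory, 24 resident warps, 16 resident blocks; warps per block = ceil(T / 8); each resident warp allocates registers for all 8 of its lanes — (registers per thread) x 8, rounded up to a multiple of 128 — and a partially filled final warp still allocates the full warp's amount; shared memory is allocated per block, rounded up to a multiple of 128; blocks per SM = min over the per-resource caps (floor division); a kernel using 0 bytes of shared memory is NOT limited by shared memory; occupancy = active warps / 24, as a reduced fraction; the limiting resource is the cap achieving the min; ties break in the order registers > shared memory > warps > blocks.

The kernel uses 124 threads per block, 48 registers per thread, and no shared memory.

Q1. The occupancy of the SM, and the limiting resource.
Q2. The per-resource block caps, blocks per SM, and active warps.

Answer: occupancy 2/3, limited by warps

registers: 10 blocks
shared memory: no limit (kernel uses none)
warps: 1 block
blocks: 16 blocks

Answer: 1 block, 16 active warps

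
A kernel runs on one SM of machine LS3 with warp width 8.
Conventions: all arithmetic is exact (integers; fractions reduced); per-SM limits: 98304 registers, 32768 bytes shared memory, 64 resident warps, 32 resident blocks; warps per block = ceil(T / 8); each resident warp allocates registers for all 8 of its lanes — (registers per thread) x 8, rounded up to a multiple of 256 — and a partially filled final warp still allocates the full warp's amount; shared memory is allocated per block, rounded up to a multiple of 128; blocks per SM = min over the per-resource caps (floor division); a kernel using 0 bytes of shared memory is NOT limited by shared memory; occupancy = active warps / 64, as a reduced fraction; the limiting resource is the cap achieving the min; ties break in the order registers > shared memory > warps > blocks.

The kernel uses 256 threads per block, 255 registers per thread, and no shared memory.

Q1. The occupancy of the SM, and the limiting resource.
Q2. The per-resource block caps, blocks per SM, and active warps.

Answer: occupancy 1/2, limited by registers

registers: 1 block
shared memory: no limit (kernel uses none)
warps: 2 blocks
blocks: 32 blocks

Answer: 1 block, 32 active warps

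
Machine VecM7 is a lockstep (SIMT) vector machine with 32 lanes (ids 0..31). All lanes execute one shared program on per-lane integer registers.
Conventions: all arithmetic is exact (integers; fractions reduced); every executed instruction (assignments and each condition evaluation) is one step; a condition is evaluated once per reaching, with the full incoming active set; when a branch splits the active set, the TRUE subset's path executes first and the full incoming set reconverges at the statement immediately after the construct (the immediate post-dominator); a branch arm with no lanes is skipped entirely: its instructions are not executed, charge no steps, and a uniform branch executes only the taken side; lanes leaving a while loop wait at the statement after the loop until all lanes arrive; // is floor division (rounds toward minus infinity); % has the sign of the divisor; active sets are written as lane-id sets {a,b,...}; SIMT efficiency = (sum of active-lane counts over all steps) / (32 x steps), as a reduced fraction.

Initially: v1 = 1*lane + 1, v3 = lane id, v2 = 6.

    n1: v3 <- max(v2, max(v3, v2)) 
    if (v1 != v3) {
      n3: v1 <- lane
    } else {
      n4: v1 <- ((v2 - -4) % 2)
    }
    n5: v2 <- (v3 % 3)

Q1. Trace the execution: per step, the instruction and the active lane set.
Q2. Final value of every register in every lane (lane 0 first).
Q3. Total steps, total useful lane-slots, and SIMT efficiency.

step 0: v3 <- max(v2, max(v3, v2))   {0,1,2,3,4,5,6,7,8,9,10,11,12,13,14,15,16,17,18,19,20,21,22,23,24,25,26,27,28,29,30,31}
step 1: eval (v1 != v3)              {0,1,2,3,4,5,6,7,8,9,10,11,12,13,14,15,16,17,18,19,20,21,22,23,24,25,26,27,28,29,30,31}
step 2: v1 <- lane                   {0,1,2,3,4,6,7,8,9,10,11,12,13,14,15,16,17,18,19,20,21,22,23,24,25,26,27,28,29,30,31}
step 3: v1 <- ((v2 - -4) % 2)        {5}
step 4: v2 <- (v3 % 3)               {0,1,2,3,4,5,6,7,8,9,10,11,12,13,14,15,16,17,18,19,20,21,22,23,24,25,26,27,28,29,30,31}

Answer: 5 steps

v1: 0,1,2,3,4,0,6,7,8,9,10,11,12,13,14,15,16,17,18,19,20,21,22,23,24,25,26,27,28,29,30,31
v3: 6,6,6,6,6,6,6,7,8,9,10,11,12,13,14,15,16,17,18,19,20,21,22,23,24,25,26,27,28,29,30,31
v2: 0,0,0,0,0,0,0,1,2,0,1,2,0,1,2,0,1,2,0,1,2,0,1,2,0,1,2,0,1,2,0,1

steps = 5; useful = 128; efficiency = 128/160 = 4/5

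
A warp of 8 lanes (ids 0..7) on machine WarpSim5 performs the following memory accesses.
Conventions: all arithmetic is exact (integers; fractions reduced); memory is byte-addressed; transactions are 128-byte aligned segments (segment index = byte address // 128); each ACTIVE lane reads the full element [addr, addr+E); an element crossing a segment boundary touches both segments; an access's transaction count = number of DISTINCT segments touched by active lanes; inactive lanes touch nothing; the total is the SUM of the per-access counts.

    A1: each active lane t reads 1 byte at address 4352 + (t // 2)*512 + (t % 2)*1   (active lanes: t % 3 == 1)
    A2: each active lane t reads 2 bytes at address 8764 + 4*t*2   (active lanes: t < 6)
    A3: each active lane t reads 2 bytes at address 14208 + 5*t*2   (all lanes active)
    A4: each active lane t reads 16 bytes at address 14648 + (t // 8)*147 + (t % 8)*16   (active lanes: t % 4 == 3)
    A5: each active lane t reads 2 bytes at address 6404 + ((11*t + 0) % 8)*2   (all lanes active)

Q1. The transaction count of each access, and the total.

A1: 3 transactions
A2: 1 transaction
A3: 1 transaction
A4: 2 transactions
A5: 1 transaction

Answer: 3,1,1,2,1; total 8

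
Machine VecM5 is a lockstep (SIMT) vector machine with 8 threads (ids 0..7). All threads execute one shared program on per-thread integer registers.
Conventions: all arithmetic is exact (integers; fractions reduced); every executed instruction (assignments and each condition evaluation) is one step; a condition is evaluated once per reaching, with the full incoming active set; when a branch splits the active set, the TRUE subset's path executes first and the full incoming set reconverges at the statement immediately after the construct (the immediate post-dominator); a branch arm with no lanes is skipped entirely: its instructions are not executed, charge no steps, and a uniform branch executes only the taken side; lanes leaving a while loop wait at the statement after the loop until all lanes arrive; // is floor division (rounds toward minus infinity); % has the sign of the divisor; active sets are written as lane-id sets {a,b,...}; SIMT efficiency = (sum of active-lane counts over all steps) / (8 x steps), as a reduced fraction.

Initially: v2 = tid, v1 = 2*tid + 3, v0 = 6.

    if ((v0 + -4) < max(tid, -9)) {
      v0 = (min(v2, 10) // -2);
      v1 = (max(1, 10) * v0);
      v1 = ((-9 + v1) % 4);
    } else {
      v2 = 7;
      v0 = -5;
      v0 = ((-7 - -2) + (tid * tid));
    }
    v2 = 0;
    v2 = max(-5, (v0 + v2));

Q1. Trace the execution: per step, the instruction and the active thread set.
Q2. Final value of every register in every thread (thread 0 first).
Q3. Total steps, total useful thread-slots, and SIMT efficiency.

step 0: eval ((v0 + -4) < max(tid, -9)) {0,1,2,3,4,5,6,7}
step 1: v0 <- (min(v2, 10) // -2)    {3,4,5,6,7}
step 2: v1 <- (max(1, 10) * v0)      {3,4,5,6,7}
step 3: v1 <- ((-9 + v1) % 4)        {3,4,5,6,7}
step 4: v2 <- 7                      {0,1,2}
step 5: v0 <- -5                     {0,1,2}
step 6: v0 <- ((-7 - -2) + (tid * tid)) {0,1,2}
step 7: v2 <- 0                      {0,1,2,3,4,5,6,7}
step 8: v2 <- max(-5, (v0 + v2))     {0,1,2,3,4,5,6,7}

Answer: 9 steps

v2: -5,-4,-1,-2,-2,-3,-3,-4
v1: 3,5,7,3,3,1,1,3
v0: -5,-4,-1,-2,-2,-3,-3,-4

steps = 9; useful = 48; efficiency = 48/72 = 2/3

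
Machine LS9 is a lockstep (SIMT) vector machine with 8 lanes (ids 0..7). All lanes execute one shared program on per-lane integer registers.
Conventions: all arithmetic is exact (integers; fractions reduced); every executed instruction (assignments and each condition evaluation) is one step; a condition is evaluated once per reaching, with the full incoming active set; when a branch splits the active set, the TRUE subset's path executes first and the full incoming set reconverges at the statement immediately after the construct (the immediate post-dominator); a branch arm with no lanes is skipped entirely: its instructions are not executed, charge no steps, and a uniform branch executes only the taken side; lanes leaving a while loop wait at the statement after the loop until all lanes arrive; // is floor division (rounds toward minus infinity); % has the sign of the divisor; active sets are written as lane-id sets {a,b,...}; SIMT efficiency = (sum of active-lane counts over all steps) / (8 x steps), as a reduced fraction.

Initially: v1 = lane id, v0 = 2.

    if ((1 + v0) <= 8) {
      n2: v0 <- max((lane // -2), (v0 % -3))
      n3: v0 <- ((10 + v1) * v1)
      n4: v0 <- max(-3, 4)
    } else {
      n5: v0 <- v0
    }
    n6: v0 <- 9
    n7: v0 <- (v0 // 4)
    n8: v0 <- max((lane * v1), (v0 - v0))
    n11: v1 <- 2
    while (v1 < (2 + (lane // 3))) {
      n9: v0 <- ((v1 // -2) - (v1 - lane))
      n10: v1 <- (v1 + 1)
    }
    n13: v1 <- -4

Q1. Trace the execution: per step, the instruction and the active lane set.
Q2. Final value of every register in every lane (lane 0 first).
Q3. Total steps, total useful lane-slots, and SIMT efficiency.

step 0: eval ((1 + v0) <= 8)         {0,1,2,3,4,5,6,7}
step 1: v0 <- max((lane // -2), (v0 % -3)) {0,1,2,3,4,5,6,7}
step 2: v0 <- ((10 + v1) * v1)       {0,1,2,3,4,5,6,7}
step 3: v0 <- max(-3, 4)             {0,1,2,3,4,5,6,7}
step 4: v0 <- 9                      {0,1,2,3,4,5,6,7}
step 5: v0 <- (v0 // 4)              {0,1,2,3,4,5,6,7}
step 6: v0 <- max((lane * v1), (v0 - v0)) {0,1,2,3,4,5,6,7}
step 7: v1 <- 2                      {0,1,2,3,4,5,6,7}
step 8: eval (v1 < (2 + (lane // 3))) {0,1,2,3,4,5,6,7}
step 9: v0 <- ((v1 // -2) - (v1 - lane)) {3,4,5,6,7}
step 10: v1 <- (v1 + 1)               {3,4,5,6,7}
step 11: eval (v1 < (2 + (lane // 3))) {3,4,5,6,7}
step 12: v0 <- ((v1 // -2) - (v1 - lane)) {6,7}
step 13: v1 <- (v1 + 1)               {6,7}
step 14: eval (v1 < (2 + (lane // 3))) {6,7}
step 15: v1 <- -4                     {0,1,2,3,4,5,6,7}

Answer: 16 steps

v1: -4,-4,-4,-4,-4,-4,-4,-4
v0: 0,1,4,0,1,2,1,2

steps = 16; useful = 101; efficiency = 101/128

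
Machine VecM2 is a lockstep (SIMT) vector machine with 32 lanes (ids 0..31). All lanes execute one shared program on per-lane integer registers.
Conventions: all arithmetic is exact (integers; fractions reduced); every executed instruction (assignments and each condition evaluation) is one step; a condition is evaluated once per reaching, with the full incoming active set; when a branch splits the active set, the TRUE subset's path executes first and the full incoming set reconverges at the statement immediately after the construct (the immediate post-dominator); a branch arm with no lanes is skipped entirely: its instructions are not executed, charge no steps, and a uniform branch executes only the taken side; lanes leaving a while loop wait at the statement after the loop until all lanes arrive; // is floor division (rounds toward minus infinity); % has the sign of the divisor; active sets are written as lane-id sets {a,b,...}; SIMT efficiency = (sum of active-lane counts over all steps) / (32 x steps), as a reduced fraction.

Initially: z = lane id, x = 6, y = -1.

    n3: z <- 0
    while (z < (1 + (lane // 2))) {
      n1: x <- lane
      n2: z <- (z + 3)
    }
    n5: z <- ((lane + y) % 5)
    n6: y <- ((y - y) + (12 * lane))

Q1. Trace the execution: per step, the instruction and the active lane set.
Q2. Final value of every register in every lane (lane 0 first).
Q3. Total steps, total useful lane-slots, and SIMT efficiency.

step 0: z <- 0                       {0,1,2,3,4,5,6,7,8,9,10,11,12,13,14,15,16,17,18,19,20,21,22,23,24,25,26,27,28,29,30,31}
step 1: eval (z < (1 + (lane // 2))) {0,1,2,3,4,5,6,7,8,9,10,11,12,13,14,15,16,17,18,19,20,21,22,23,24,25,26,27,28,29,30,31}
step 2: x <- lane                    {0,1,2,3,4,5,6,7,8,9,10,11,12,13,14,15,16,17,18,19,20,21,22,23,24,25,26,27,28,29,30,31}
step 3: z <- (z + 3)                 {0,1,2,3,4,5,6,7,8,9,10,11,12,13,14,15,16,17,18,19,20,21,22,23,24,25,26,27,28,29,30,31}
step 4: eval (z < (1 + (lane // 2))) {0,1,2,3,4,5,6,7,8,9,10,11,12,13,14,15,16,17,18,19,20,21,22,23,24,25,26,27,28,29,30,31}
step 5: x <- lane                    {6,7,8,9,10,11,12,13,14,15,16,17,18,19,20,21,22,23,24,25,26,27,28,29,30,31}
step 6: z <- (z + 3)                 {6,7,8,9,10,11,12,13,14,15,16,17,18,19,20,21,22,23,24,25,26,27,28,29,30,31}
step 7: eval (z < (1 + (lane // 2))) {6,7,8,9,10,11,12,13,14,15,16,17,18,19,20,21,22,23,24,25,26,27,28,29,30,31}
step 8: x <- lane                    {12,13,14,15,16,17,18,19,20,21,22,23,24,25,26,27,28,29,30,31}
step 9: z <- (z + 3)                 {12,13,14,15,16,17,18,19,20,21,22,23,24,25,26,27,28,29,30,31}
step 10: eval (z < (1 + (lane // 2))) {12,13,14,15,16,17,18,19,20,21,22,23,24,25,26,27,28,29,30,31}
step 11: x <- lane                    {18,19,20,21,22,23,24,25,26,27,28,29,30,31}
step 12: z <- (z + 3)                 {18,19,20,21,22,23,24,25,26,27,28,29,30,31}
step 13: eval (z < (1 + (lane // 2))) {18,19,20,21,22,23,24,25,26,27,28,29,30,31}
step 14: x <- lane                    {24,25,26,27,28,29,30,31}
step 15: z <- (z + 3)                 {24,25,26,27,28,29,30,31}
step 16: eval (z < (1 + (lane // 2))) {24,25,26,27,28,29,30,31}
step 17: x <- lane                    {30,31}
step 18: z <- (z + 3)                 {30,31}
step 19: eval (z < (1 + (lane // 2))) {30,31}
step 20: z <- ((lane + y) % 5)        {0,1,2,3,4,5,6,7,8,9,10,11,12,13,14,15,16,17,18,19,20,21,22,23,24,25,26,27,28,29,30,31}
step 21: y <- ((y - y) + (12 * lane)) {0,1,2,3,4,5,6,7,8,9,10,11,12,13,14,15,16,17,18,19,20,21,22,23,24,25,26,27,28,29,30,31}

Answer: 22 steps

z: 4,0,1,2,3,4,0,1,2,3,4,0,1,2,3,4,0,1,2,3,4,0,1,2,3,4,0,1,2,3,4,0
x: 0,1,2,3,4,5,6,7,8,9,10,11,12,13,14,15,16,17,18,19,20,21,22,23,24,25,26,27,28,29,30,31
y: 0,12,24,36,48,60,72,84,96,108,120,132,144,156,168,180,192,204,216,228,240,252,264,276,288,300,312,324,336,348,360,372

steps = 22; useful = 434; efficiency = 434/704 = 217/352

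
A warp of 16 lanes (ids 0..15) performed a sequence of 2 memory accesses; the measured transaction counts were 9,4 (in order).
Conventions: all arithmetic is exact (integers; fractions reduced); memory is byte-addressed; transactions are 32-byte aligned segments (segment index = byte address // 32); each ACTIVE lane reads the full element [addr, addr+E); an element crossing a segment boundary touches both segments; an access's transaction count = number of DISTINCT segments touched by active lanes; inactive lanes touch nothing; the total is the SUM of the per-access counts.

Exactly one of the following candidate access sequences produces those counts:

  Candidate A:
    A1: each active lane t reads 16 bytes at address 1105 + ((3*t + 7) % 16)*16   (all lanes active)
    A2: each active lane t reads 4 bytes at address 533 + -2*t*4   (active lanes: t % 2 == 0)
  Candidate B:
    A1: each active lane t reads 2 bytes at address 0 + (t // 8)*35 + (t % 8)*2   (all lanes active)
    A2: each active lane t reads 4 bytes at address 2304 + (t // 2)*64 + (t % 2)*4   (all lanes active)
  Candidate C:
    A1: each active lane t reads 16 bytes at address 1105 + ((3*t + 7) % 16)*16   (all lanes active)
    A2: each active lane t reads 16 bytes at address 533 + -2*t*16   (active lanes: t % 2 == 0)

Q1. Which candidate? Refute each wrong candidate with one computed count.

B: A1 gives 2 transactions, not 9
C: A2 gives 16 transactions, not 4
A: all counts match (9,4)

Answer: A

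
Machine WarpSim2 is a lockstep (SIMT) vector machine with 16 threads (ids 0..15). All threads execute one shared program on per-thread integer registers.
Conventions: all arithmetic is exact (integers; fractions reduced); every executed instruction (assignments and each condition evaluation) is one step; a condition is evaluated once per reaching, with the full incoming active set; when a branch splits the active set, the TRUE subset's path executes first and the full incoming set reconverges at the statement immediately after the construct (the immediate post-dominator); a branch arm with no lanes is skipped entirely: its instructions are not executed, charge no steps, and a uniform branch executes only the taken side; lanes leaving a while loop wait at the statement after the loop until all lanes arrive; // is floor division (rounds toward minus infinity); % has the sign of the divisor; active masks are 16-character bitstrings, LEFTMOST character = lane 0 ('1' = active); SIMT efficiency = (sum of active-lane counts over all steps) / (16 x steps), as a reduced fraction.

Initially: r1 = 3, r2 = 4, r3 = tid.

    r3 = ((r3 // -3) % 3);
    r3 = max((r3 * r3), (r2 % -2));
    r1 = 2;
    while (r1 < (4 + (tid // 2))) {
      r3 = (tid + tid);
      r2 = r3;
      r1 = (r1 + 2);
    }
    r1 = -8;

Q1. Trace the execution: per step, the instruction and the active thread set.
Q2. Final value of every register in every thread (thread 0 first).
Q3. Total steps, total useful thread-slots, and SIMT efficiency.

step 0: r3 <- ((r3 // -3) % 3)       1111111111111111
step 1: r3 <- max((r3 * r3), (r2 % -2)) 1111111111111111
step 2: r1 <- 2                      1111111111111111
step 3: eval (r1 < (4 + (tid // 2))) 1111111111111111
step 4: r3 <- (tid + tid)            1111111111111111
step 5: r2 <- r3                     1111111111111111
step 6: r1 <- (r1 + 2)               1111111111111111
step 7: eval (r1 < (4 + (tid // 2))) 1111111111111111
step 8: r3 <- (tid + tid)            0011111111111111
step 9: r2 <- r3                     0011111111111111
step 10: r1 <- (r1 + 2)               0011111111111111
step 11: eval (r1 < (4 + (tid // 2))) 0011111111111111
step 12: r3 <- (tid + tid)            0000001111111111
step 13: r2 <- r3                     0000001111111111
step 14: r1 <- (r1 + 2)               0000001111111111
step 15: eval (r1 < (4 + (tid // 2))) 0000001111111111
step 16: r3 <- (tid + tid)            0000000000111111
step 17: r2 <- r3                     0000000000111111
step 18: r1 <- (r1 + 2)               0000000000111111
step 19: eval (r1 < (4 + (tid // 2))) 0000000000111111
step 20: r3 <- (tid + tid)            0000000000000011
step 21: r2 <- r3                     0000000000000011
step 22: r1 <- (r1 + 2)               0000000000000011
step 23: eval (r1 < (4 + (tid // 2))) 0000000000000011
step 24: r1 <- -8                     1111111111111111

Answer: 25 steps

r1: -8,-8,-8,-8,-8,-8,-8,-8,-8,-8,-8,-8,-8,-8,-8,-8
r2: 0,2,4,6,8,10,12,14,16,18,20,22,24,26,28,30
r3: 0,2,4,6,8,10,12,14,16,18,20,22,24,26,28,30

steps = 25; useful = 272; efficiency = 272/400 = 17/25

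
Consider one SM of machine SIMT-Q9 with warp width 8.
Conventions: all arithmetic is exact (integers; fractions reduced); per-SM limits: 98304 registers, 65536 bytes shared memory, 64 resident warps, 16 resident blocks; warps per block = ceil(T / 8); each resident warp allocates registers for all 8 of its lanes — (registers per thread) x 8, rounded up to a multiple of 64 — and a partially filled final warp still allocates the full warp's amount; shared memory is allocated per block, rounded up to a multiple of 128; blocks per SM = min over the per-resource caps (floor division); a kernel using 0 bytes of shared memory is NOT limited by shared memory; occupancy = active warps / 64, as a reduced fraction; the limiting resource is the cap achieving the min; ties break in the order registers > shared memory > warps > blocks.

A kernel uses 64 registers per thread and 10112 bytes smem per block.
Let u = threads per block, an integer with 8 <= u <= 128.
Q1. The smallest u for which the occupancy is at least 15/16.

Answer: u = 73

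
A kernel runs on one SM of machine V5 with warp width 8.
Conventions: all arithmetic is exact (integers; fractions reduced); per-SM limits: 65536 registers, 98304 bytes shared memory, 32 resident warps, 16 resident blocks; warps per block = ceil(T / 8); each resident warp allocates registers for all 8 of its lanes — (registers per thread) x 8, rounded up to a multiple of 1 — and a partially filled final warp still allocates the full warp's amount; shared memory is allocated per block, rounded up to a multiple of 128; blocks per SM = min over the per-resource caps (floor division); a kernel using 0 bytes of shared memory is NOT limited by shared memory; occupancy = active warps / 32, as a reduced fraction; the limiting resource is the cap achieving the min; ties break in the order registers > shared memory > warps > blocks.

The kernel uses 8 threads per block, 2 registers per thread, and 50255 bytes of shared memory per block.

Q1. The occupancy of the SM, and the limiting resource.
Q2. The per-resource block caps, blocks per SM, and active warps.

Answer: occupancy 1/32, limited by shared memory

registers: 4096 blocks
shared memory: 1 block
warps: 32 blocks
blocks: 16 blocks

Answer: 1 block, 1 active warp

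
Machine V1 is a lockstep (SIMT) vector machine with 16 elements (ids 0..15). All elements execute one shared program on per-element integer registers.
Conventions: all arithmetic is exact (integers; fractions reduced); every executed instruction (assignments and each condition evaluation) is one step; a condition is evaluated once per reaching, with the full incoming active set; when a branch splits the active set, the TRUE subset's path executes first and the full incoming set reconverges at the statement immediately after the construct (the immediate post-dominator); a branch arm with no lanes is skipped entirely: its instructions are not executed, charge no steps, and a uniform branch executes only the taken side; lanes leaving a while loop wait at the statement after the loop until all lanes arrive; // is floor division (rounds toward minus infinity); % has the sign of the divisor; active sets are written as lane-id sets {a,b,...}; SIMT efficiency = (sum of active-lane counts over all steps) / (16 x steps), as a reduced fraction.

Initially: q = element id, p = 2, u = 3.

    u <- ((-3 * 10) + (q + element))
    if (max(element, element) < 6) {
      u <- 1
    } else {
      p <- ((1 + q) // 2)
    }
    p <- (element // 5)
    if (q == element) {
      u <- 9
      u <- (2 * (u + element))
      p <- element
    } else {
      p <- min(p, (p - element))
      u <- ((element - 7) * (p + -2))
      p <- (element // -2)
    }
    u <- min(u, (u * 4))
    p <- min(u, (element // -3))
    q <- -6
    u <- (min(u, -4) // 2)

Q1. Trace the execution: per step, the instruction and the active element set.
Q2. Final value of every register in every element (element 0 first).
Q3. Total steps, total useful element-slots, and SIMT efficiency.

step 0: u <- ((-3 * 10) + (q + element)) {0,1,2,3,4,5,6,7,8,9,10,11,12,13,14,15}
step 1: eval (max(element, element) < 6) {0,1,2,3,4,5,6,7,8,9,10,11,12,13,14,15}
step 2: u <- 1                       {0,1,2,3,4,5}
step 3: p <- ((1 + q) // 2)          {6,7,8,9,10,11,12,13,14,15}
step 4: p <- (element // 5)          {0,1,2,3,4,5,6,7,8,9,10,11,12,13,14,15}
step 5: eval (q == element)          {0,1,2,3,4,5,6,7,8,9,10,11,12,13,14,15}
step 6: u <- 9                       {0,1,2,3,4,5,6,7,8,9,10,11,12,13,14,15}
step 7: u <- (2 * (u + element))     {0,1,2,3,4,5,6,7,8,9,10,11,12,13,14,15}
step 8: p <- element                 {0,1,2,3,4,5,6,7,8,9,10,11,12,13,14,15}
step 9: u <- min(u, (u * 4))         {0,1,2,3,4,5,6,7,8,9,10,11,12,13,14,15}
step 10: p <- min(u, (element // -3)) {0,1,2,3,4,5,6,7,8,9,10,11,12,13,14,15}
step 11: q <- -6                      {0,1,2,3,4,5,6,7,8,9,10,11,12,13,14,15}
step 12: u <- (min(u, -4) // 2)       {0,1,2,3,4,5,6,7,8,9,10,11,12,13,14,15}

Answer: 13 steps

q: -6,-6,-6,-6,-6,-6,-6,-6,-6,-6,-6,-6,-6,-6,-6,-6
p: 0,-1,-1,-1,-2,-2,-2,-3,-3,-3,-4,-4,-4,-5,-5,-5
u: -2,-2,-2,-2,-2,-2,-2,-2,-2,-2,-2,-2,-2,-2,-2,-2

steps = 13; useful = 192; efficiency = 192/208 = 12/13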